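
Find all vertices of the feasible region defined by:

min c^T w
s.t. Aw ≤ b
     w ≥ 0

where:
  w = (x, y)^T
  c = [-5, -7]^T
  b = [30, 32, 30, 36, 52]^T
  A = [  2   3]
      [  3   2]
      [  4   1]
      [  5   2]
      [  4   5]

(0, 0), (7.2, 0), (4.471, 6.824), (3, 8), (0, 10)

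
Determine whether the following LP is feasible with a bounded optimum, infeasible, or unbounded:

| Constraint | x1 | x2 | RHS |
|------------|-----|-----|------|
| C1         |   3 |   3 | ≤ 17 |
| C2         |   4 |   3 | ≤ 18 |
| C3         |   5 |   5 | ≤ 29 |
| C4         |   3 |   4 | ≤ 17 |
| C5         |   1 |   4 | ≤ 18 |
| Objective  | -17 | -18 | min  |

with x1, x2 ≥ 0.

Feasible with a bounded optimal solution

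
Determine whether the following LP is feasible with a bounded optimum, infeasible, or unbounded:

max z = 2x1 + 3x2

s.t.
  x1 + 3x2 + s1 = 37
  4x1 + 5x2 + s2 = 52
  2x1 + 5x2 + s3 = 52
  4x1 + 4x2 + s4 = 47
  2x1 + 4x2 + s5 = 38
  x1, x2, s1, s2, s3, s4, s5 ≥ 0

Feasible with a bounded optimal solution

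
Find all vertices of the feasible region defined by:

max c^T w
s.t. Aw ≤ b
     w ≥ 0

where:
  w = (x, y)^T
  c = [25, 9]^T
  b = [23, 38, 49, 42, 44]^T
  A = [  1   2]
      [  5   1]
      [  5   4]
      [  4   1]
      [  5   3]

(0, 0), (7.6, 0), (7, 3), (5.8, 5), (1, 11), (0, 11.5)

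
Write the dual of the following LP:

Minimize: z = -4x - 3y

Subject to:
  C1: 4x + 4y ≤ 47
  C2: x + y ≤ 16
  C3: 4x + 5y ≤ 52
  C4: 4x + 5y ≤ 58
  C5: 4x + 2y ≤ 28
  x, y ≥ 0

Primal min cᵀx s.t. Ax ≤ b, x ≥ 0  →  Dual max −bᵀy s.t. Aᵀy ≥ −c, y ≥ 0.

Maximize: z = -47y1 - 16y2 - 52y3 - 58y4 - 28y5

Subject to:
  4y1 + y2 + 4y3 + 4y4 + 4y5 ≥ 4
  4y1 + y2 + 5y3 + 5y4 + 2y5 ≥ 3
  y1, y2, y3, y4, y5 ≥ 0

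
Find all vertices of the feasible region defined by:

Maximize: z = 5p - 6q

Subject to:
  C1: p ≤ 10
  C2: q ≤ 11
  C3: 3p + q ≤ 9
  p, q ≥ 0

(0, 0), (3, 0), (0, 9)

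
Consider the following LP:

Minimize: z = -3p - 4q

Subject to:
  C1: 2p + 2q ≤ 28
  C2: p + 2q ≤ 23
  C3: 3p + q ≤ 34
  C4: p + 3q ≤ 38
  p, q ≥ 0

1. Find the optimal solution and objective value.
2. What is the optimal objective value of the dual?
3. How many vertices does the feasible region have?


1. p = 5, q = 9, z = -51
2. -51
3. 5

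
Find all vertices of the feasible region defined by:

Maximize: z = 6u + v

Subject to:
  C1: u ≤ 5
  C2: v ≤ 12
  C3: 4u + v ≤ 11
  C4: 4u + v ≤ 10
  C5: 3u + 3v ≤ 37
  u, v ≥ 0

(0, 0), (2.5, 0), (0, 10)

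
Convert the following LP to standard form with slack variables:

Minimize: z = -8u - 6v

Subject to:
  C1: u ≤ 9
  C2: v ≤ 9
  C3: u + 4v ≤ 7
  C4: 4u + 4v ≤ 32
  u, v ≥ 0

min z = -8u - 6v

s.t.
  u + s1 = 9
  v + s2 = 9
  u + 4v + s3 = 7
  4u + 4v + s4 = 32
  u, v, s1, s2, s3, s4 ≥ 0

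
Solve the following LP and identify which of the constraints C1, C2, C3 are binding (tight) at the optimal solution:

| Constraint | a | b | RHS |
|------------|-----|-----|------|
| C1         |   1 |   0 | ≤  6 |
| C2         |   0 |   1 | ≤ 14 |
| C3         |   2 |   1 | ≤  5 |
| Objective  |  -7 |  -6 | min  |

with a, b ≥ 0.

At a = 0, b = 5, compute slack b - a·x for each constraint:
  C1: 6 − 0 = 6  (slack)
  C2: 14 − 5 = 9  (slack)
  C3: 5 − 5 = 0  (binding)

Optimal: a = 0, b = 5
Binding: C3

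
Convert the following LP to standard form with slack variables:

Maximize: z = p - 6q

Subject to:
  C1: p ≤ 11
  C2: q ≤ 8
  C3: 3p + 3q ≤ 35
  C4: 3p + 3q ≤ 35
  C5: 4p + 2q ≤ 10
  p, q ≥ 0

max z = p - 6q

s.t.
  p + s1 = 11
  q + s2 = 8
  3p + 3q + s3 = 35
  3p + 3q + s4 = 35
  4p + 2q + s5 = 10
  p, q, s1, s2, s3, s4, s5 ≥ 0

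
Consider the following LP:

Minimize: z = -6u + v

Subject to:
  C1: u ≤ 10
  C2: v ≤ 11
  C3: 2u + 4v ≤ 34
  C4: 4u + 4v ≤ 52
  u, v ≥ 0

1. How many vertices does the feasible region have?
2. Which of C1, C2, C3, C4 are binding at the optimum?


1. 5
2. C1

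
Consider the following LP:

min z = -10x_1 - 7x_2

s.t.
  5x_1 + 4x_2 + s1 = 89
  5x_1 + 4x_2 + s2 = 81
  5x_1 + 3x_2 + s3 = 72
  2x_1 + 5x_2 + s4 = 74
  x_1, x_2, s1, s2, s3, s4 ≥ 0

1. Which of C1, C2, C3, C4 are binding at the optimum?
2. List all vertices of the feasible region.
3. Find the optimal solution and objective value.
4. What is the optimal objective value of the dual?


1. C2, C3
2. (0, 0), (14.4, 0), (9, 9), (6.412, 12.24), (0, 14.8)
3. x_1 = 9, x_2 = 9, z = -153
4. -153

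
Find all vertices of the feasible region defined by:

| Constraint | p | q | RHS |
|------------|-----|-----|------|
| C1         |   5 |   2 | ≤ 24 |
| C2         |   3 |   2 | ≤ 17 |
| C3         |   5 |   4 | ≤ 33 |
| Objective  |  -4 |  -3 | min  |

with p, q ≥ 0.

(0, 0), (4.8, 0), (3.5, 3.25), (1, 7), (0, 8.25)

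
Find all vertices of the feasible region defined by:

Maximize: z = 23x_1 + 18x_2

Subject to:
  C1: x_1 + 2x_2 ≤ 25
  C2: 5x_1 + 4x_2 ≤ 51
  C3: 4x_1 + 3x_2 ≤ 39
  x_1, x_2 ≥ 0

(0, 0), (9.75, 0), (3, 9), (0.3333, 12.33), (0, 12.5)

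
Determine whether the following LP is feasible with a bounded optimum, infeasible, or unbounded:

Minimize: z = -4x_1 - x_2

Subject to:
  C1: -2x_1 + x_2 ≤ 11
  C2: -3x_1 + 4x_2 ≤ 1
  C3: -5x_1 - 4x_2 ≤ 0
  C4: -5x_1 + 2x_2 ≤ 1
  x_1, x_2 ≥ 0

Unbounded (objective can decrease without bound)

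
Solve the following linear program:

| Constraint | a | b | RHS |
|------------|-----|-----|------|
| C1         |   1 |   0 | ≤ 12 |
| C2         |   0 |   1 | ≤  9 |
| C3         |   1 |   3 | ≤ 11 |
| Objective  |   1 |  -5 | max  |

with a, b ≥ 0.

Evaluate the objective at each vertex of the feasible region:
  z(0, 0) = 0
  z(11, 0) = 11  ←
  z(0, 3.667) = -18.33
The maximum is at a = 11, b = 0.

a = 11, b = 0, z = 11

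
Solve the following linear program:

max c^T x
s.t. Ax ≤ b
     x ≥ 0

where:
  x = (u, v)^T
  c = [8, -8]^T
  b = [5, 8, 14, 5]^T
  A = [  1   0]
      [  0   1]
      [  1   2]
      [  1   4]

Evaluate the objective at each vertex of the feasible region:
  z(0, 0) = 0
  z(5, 0) = 40  ←
  z(0, 1.25) = -10
The maximum is at u = 5, v = 0.

u = 5, v = 0, z = 40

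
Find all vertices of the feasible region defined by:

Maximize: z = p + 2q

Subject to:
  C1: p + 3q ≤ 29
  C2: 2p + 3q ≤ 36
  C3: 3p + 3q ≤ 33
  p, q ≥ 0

(0, 0), (11, 0), (2, 9), (0, 9.667)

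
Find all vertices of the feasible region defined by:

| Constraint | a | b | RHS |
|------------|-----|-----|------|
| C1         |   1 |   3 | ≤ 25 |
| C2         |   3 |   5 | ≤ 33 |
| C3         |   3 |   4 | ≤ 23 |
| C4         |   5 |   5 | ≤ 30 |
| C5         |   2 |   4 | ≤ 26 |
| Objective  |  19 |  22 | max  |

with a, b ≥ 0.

(0, 0), (6, 0), (1, 5), (0, 5.75)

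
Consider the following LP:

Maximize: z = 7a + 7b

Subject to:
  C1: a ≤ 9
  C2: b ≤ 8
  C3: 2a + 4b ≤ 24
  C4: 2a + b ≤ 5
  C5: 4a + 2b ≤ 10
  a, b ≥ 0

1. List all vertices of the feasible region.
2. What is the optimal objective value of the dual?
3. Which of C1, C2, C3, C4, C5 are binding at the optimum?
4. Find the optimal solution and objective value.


1. (0, 0), (2.5, 0), (0, 5)
2. 35
3. C4, C5
4. a = 0, b = 5, z = 35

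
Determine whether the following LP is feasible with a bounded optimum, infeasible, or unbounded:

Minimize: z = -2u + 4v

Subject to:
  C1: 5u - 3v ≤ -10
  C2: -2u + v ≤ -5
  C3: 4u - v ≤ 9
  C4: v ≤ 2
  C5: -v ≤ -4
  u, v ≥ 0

Infeasible (no feasible solution exists)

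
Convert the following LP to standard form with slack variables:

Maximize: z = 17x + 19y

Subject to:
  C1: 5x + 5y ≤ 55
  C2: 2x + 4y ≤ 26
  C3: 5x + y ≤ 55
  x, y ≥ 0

max z = 17x + 19y

s.t.
  5x + 5y + s1 = 55
  2x + 4y + s2 = 26
  5x + y + s3 = 55
  x, y, s1, s2, s3 ≥ 0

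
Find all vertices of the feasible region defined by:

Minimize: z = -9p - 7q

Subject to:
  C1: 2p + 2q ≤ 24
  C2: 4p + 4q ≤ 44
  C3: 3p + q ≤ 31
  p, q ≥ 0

(0, 0), (10.33, 0), (10, 1), (0, 11)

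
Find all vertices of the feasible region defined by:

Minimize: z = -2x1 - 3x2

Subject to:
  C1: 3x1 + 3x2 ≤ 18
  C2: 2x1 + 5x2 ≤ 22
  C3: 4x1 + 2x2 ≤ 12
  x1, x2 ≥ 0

(0, 0), (3, 0), (1, 4), (0, 4.4)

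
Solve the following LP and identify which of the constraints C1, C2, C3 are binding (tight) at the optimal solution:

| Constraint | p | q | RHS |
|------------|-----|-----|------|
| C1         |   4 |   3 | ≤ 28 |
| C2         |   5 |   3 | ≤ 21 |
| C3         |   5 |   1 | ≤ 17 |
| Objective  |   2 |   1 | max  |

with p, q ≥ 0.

At p = 3, q = 2, compute slack b - a·x for each constraint:
  C1: 28 − 18 = 10  (slack)
  C2: 21 − 21 = 0  (binding)
  C3: 17 − 17 = 0  (binding)

Optimal: p = 3, q = 2
Binding: C2, C3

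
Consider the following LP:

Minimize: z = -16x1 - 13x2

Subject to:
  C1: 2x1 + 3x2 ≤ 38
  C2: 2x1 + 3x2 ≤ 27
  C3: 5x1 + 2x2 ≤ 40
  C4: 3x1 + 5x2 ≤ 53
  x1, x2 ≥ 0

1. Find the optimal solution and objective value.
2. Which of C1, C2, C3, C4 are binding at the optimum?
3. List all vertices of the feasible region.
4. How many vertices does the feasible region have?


1. x1 = 6, x2 = 5, z = -161
2. C2, C3
3. (0, 0), (8, 0), (6, 5), (0, 9)
4. 4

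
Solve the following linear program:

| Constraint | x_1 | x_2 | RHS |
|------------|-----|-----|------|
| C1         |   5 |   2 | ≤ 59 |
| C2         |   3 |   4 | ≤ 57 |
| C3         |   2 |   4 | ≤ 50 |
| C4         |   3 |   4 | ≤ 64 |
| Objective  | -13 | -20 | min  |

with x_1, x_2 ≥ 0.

Evaluate the objective at each vertex of the feasible region:
  z(0, 0) = 0
  z(11.8, 0) = -153.4
  z(8.714, 7.714) = -267.6
  z(7, 9) = -271  ←
  z(0, 12.5) = -250
The minimum is at x_1 = 7, x_2 = 9.

x_1 = 7, x_2 = 9, z = -271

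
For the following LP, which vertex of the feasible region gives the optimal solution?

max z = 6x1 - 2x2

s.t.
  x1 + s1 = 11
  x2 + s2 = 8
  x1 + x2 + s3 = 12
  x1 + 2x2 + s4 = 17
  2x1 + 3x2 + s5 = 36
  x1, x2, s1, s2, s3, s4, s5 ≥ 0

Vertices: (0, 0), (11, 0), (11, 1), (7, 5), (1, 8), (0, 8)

Evaluate the objective at each vertex of the feasible region:
  z(0, 0) = 0
  z(11, 0) = 66  ←
  z(11, 1) = 64
  z(7, 5) = 32
  z(1, 8) = -10
  z(0, 8) = -16
The maximum is at x1 = 11, x2 = 0.

(11, 0)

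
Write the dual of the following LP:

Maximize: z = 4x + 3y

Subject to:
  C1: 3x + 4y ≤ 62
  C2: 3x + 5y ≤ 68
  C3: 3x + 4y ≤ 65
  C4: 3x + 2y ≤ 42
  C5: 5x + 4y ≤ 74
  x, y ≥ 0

Primal max cᵀx s.t. Ax ≤ b, x ≥ 0  →  Dual min bᵀy s.t. Aᵀy ≥ c, y ≥ 0.

Minimize: z = 62y1 + 68y2 + 65y3 + 42y4 + 74y5

Subject to:
  3y1 + 3y2 + 3y3 + 3y4 + 5y5 ≥ 4
  4y1 + 5y2 + 4y3 + 2y4 + 4y5 ≥ 3
  y1, y2, y3, y4, y5 ≥ 0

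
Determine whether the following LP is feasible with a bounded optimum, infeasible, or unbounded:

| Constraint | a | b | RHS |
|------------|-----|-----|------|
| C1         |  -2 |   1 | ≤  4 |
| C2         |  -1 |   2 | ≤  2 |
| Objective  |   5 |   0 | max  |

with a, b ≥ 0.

Unbounded (objective can increase without bound)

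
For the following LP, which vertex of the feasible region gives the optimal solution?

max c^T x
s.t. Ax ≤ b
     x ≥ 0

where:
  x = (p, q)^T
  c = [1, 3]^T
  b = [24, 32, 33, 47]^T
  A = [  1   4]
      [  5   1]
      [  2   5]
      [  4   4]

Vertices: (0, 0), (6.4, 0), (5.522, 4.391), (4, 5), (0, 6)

Evaluate the objective at each vertex of the feasible region:
  z(0, 0) = 0
  z(6.4, 0) = 6.4
  z(5.522, 4.391) = 18.7
  z(4, 5) = 19  ←
  z(0, 6) = 18
The maximum is at p = 4, q = 5.

(4, 5)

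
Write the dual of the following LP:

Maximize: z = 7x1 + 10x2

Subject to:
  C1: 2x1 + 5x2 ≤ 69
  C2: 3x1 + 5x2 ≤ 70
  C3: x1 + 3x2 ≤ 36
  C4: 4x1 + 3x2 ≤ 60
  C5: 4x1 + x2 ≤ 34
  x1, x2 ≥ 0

Primal max cᵀx s.t. Ax ≤ b, x ≥ 0  →  Dual min bᵀy s.t. Aᵀy ≥ c, y ≥ 0.

Minimize: z = 69y1 + 70y2 + 36y3 + 60y4 + 34y5

Subject to:
  2y1 + 3y2 + y3 + 4y4 + 4y5 ≥ 7
  5y1 + 5y2 + 3y3 + 3y4 + y5 ≥ 10
  y1, y2, y3, y4, y5 ≥ 0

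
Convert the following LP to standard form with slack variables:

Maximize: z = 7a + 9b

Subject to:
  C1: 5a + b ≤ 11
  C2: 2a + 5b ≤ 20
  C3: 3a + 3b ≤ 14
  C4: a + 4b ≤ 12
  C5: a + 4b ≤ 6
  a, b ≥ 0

max z = 7a + 9b

s.t.
  5a + b + s1 = 11
  2a + 5b + s2 = 20
  3a + 3b + s3 = 14
  a + 4b + s4 = 12
  a + 4b + s5 = 6
  a, b, s1, s2, s3, s4, s5 ≥ 0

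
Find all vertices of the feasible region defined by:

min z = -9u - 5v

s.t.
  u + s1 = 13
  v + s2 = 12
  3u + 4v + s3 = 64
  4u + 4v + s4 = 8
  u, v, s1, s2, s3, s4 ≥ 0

(0, 0), (2, 0), (0, 2)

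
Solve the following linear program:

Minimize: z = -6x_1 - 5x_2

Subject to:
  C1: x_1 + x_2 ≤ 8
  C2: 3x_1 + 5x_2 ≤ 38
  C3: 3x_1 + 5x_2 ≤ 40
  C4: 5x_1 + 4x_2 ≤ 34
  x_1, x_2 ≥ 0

Evaluate the objective at each vertex of the feasible region:
  z(0, 0) = 0
  z(6.8, 0) = -40.8
  z(2, 6) = -42  ←
  z(1, 7) = -41
  z(0, 7.6) = -38
The minimum is at x_1 = 2, x_2 = 6.

x_1 = 2, x_2 = 6, z = -42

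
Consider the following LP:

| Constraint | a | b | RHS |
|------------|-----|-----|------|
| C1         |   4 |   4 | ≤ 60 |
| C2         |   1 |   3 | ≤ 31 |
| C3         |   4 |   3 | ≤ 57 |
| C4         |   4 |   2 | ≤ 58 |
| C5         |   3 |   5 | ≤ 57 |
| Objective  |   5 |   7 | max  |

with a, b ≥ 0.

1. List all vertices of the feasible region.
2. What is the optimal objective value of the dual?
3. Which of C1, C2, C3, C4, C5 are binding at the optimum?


1. (0, 0), (14.25, 0), (12, 3), (9, 6), (4, 9), (0, 10.33)
2. 87
3. C1, C5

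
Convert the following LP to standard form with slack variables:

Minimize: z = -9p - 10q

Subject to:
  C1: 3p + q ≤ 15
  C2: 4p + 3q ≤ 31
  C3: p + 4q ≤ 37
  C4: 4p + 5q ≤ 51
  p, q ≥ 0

min z = -9p - 10q

s.t.
  3p + q + s1 = 15
  4p + 3q + s2 = 31
  p + 4q + s3 = 37
  4p + 5q + s4 = 51
  p, q, s1, s2, s3, s4 ≥ 0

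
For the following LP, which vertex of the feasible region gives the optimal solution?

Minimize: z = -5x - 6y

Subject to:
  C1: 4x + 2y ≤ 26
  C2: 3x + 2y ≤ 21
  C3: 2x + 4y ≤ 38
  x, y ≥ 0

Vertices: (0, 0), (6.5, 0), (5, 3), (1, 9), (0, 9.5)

Evaluate the objective at each vertex of the feasible region:
  z(0, 0) = 0
  z(6.5, 0) = -32.5
  z(5, 3) = -43
  z(1, 9) = -59  ←
  z(0, 9.5) = -57
The minimum is at x = 1, y = 9.

(1, 9)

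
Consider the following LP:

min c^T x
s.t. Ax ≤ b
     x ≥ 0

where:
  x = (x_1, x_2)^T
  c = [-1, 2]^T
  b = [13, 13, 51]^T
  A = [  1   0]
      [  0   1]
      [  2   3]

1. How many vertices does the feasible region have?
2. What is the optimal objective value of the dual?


1. 5
2. -13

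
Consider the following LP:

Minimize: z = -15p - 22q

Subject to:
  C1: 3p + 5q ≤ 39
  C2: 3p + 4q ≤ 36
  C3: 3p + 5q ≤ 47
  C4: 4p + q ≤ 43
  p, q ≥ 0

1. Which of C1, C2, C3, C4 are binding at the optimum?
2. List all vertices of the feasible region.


1. C1, C2
2. (0, 0), (10.75, 0), (10.46, 1.154), (8, 3), (0, 7.8)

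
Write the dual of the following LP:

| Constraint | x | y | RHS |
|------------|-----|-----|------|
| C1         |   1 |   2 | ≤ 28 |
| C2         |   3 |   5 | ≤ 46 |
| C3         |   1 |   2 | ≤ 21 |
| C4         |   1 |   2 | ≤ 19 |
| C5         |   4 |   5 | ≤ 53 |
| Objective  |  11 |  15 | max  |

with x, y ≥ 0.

Primal max cᵀx s.t. Ax ≤ b, x ≥ 0  →  Dual min bᵀy s.t. Aᵀy ≥ c, y ≥ 0.

Minimize: z = 28y1 + 46y2 + 21y3 + 19y4 + 53y5

Subject to:
  y1 + 3y2 + y3 + y4 + 4y5 ≥ 11
  2y1 + 5y2 + 2y3 + 2y4 + 5y5 ≥ 15
  y1, y2, y3, y4, y5 ≥ 0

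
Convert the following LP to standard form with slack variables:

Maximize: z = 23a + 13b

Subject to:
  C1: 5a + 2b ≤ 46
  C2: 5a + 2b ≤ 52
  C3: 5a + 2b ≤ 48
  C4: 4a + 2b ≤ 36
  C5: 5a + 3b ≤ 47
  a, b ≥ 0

max z = 23a + 13b

s.t.
  5a + 2b + s1 = 46
  5a + 2b + s2 = 52
  5a + 2b + s3 = 48
  4a + 2b + s4 = 36
  5a + 3b + s5 = 47
  a, b, s1, s2, s3, s4, s5 ≥ 0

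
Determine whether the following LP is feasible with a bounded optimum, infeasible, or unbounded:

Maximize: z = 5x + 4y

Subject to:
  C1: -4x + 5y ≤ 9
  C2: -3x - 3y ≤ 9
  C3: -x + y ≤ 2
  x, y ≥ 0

Unbounded (objective can increase without bound)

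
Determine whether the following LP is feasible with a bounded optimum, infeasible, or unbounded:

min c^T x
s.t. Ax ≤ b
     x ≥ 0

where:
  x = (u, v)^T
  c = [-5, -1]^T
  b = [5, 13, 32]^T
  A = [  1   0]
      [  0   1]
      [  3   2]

Feasible with a bounded optimal solution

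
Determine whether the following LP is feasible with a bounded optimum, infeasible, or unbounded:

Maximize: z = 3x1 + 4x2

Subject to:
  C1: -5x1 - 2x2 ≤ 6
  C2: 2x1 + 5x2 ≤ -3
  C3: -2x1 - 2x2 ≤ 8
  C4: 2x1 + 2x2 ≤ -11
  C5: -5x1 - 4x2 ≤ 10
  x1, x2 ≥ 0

Infeasible (no feasible solution exists)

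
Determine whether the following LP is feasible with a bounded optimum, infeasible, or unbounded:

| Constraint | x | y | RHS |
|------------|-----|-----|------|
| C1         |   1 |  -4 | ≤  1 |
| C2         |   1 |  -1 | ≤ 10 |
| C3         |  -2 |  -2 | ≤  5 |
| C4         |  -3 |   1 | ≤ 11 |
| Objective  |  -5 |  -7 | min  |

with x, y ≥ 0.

Unbounded (objective can decrease without bound)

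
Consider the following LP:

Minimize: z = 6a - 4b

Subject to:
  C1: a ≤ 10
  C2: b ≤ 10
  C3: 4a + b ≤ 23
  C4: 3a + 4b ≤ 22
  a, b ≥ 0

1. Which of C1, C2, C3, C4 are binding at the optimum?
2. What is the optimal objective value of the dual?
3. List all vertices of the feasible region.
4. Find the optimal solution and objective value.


1. C4
2. -22
3. (0, 0), (5.75, 0), (5.385, 1.462), (0, 5.5)
4. a = 0, b = 5.5, z = -22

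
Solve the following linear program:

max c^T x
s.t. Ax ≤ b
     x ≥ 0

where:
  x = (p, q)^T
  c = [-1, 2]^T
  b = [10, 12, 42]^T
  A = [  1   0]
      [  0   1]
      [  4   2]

Evaluate the objective at each vertex of the feasible region:
  z(0, 0) = 0
  z(10, 0) = -10
  z(10, 1) = -8
  z(4.5, 12) = 19.5
  z(0, 12) = 24  ←
The maximum is at p = 0, q = 12.

p = 0, q = 12, z = 24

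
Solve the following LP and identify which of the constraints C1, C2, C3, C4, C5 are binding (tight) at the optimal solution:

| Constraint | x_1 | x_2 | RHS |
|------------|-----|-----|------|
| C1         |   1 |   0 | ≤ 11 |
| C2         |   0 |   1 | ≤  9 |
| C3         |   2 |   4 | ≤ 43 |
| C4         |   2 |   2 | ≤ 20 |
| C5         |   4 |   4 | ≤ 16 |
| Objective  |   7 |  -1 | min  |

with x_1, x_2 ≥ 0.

At x_1 = 0, x_2 = 4, compute slack b - a·x for each constraint:
  C1: 11 − 0 = 11  (slack)
  C2: 9 − 4 = 5  (slack)
  C3: 43 − 16 = 27  (slack)
  C4: 20 − 8 = 12  (slack)
  C5: 16 − 16 = 0  (binding)

Optimal: x_1 = 0, x_2 = 4
Binding: C5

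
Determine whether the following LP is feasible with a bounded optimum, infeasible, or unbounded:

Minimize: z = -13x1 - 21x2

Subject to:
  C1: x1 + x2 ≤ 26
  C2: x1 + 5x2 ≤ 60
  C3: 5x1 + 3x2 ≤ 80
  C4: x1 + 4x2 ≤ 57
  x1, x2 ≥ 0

Feasible with a bounded optimal solution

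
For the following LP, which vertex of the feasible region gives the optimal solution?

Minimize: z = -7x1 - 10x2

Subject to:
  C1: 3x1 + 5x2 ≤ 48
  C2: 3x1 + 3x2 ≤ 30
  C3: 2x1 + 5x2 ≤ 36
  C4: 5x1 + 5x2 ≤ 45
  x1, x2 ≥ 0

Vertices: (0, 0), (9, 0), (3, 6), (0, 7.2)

Evaluate the objective at each vertex of the feasible region:
  z(0, 0) = 0
  z(9, 0) = -63
  z(3, 6) = -81  ←
  z(0, 7.2) = -72
The minimum is at x1 = 3, x2 = 6.

(3, 6)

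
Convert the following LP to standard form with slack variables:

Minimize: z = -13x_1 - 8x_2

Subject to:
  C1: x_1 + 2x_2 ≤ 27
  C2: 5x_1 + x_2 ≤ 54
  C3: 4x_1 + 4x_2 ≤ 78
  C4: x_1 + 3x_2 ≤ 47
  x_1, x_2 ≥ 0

min z = -13x_1 - 8x_2

s.t.
  x_1 + 2x_2 + s1 = 27
  5x_1 + x_2 + s2 = 54
  4x_1 + 4x_2 + s3 = 78
  x_1 + 3x_2 + s4 = 47
  x_1, x_2, s1, s2, s3, s4 ≥ 0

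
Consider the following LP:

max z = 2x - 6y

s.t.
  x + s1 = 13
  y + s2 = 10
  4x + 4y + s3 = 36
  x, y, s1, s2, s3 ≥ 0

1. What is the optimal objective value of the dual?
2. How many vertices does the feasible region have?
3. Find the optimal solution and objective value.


1. 18
2. 3
3. x = 9, y = 0, z = 18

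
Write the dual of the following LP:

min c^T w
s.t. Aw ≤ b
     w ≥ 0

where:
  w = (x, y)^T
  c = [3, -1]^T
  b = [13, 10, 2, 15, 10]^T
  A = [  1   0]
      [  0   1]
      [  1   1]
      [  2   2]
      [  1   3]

Primal min cᵀx s.t. Ax ≤ b, x ≥ 0  →  Dual max −bᵀy s.t. Aᵀy ≥ −c, y ≥ 0.

Maximize: z = -13y1 - 10y2 - 2y3 - 15y4 - 10y5

Subject to:
  y1 + y3 + 2y4 + y5 ≥ -3
  y2 + y3 + 2y4 + 3y5 ≥ 1
  y1, y2, y3, y4, y5 ≥ 0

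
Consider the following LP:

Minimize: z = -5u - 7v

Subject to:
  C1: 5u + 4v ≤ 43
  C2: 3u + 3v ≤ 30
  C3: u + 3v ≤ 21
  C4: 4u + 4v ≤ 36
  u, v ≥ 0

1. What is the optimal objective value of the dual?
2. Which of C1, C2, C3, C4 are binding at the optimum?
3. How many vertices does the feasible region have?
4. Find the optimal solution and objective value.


1. -57
2. C3, C4
3. 5
4. u = 3, v = 6, z = -57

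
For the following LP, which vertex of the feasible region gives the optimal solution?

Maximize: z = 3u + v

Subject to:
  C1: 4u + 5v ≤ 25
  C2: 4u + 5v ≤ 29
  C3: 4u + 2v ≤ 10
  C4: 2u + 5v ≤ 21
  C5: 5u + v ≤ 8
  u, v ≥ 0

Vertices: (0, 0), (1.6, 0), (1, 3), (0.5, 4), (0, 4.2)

Evaluate the objective at each vertex of the feasible region:
  z(0, 0) = 0
  z(1.6, 0) = 4.8
  z(1, 3) = 6  ←
  z(0.5, 4) = 5.5
  z(0, 4.2) = 4.2
The maximum is at u = 1, v = 3.

(1, 3)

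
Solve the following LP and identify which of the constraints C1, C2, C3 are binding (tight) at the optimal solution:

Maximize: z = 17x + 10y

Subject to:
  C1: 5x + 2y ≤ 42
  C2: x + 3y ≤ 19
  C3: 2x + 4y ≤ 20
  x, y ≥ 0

At x = 8, y = 1, compute slack b - a·x for each constraint:
  C1: 42 − 42 = 0  (binding)
  C2: 19 − 11 = 8  (slack)
  C3: 20 − 20 = 0  (binding)

Optimal: x = 8, y = 1
Binding: C1, C3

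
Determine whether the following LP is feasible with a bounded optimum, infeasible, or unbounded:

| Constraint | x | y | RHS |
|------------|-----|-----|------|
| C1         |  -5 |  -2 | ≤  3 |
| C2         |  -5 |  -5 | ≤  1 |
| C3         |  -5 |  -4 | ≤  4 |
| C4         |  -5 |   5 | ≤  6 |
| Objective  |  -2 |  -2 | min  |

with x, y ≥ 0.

Unbounded (objective can decrease without bound)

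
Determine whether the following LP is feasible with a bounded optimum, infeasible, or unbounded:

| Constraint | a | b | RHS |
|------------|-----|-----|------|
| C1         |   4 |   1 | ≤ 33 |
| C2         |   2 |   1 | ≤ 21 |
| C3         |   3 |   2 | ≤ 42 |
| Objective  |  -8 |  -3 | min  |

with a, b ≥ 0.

Feasible with a bounded optimal solution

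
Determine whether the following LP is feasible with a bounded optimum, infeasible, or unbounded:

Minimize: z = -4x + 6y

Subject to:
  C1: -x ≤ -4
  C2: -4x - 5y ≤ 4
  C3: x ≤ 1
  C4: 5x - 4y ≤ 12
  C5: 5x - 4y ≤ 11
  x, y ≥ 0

Infeasible (no feasible solution exists)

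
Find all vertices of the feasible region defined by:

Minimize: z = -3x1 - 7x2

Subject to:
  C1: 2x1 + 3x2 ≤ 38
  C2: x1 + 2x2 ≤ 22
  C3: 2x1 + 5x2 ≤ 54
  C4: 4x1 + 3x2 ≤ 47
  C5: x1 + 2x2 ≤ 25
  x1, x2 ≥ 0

(0, 0), (11.75, 0), (5.6, 8.2), (2, 10), (0, 10.8)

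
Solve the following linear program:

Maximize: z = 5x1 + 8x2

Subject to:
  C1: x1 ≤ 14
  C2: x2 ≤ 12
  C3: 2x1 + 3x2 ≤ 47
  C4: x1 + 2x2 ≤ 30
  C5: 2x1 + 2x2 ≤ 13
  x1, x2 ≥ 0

Evaluate the objective at each vertex of the feasible region:
  z(0, 0) = 0
  z(6.5, 0) = 32.5
  z(0, 6.5) = 52  ←
The maximum is at x1 = 0, x2 = 6.5.

x1 = 0, x2 = 6.5, z = 52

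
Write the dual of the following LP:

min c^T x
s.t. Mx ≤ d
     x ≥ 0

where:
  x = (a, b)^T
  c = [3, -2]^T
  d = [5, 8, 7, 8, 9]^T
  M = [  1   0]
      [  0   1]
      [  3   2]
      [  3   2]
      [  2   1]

Primal min cᵀx s.t. Ax ≤ b, x ≥ 0  →  Dual max −bᵀy s.t. Aᵀy ≥ −c, y ≥ 0.

Maximize: z = -5y1 - 8y2 - 7y3 - 8y4 - 9y5

Subject to:
  y1 + 3y3 + 3y4 + 2y5 ≥ -3
  y2 + 2y3 + 2y4 + y5 ≥ 2
  y1, y2, y3, y4, y5 ≥ 0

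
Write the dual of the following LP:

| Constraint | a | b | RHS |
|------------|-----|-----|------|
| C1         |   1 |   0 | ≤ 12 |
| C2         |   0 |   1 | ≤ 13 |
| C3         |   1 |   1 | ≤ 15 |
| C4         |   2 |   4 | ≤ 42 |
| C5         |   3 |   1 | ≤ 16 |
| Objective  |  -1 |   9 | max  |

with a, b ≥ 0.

Primal max cᵀx s.t. Ax ≤ b, x ≥ 0  →  Dual min bᵀy s.t. Aᵀy ≥ c, y ≥ 0.

Minimize: z = 12y1 + 13y2 + 15y3 + 42y4 + 16y5

Subject to:
  y1 + y3 + 2y4 + 3y5 ≥ -1
  y2 + y3 + 4y4 + y5 ≥ 9
  y1, y2, y3, y4, y5 ≥ 0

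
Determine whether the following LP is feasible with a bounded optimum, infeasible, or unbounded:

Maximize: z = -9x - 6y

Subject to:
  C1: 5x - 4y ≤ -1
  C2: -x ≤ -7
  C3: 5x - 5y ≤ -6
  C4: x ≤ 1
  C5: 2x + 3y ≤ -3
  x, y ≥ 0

Infeasible (no feasible solution exists)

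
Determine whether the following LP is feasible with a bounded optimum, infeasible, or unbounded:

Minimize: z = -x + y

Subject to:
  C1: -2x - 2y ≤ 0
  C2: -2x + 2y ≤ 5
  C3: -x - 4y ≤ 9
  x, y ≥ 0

Unbounded (objective can decrease without bound)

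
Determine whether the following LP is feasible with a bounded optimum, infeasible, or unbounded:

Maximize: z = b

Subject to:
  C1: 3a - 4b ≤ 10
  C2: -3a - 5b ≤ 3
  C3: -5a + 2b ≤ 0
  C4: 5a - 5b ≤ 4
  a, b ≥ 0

Unbounded (objective can increase without bound)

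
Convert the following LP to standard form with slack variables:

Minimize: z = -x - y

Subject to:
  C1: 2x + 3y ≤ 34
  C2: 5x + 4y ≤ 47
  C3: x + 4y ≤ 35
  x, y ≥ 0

min z = -x - y

s.t.
  2x + 3y + s1 = 34
  5x + 4y + s2 = 47
  x + 4y + s3 = 35
  x, y, s1, s2, s3 ≥ 0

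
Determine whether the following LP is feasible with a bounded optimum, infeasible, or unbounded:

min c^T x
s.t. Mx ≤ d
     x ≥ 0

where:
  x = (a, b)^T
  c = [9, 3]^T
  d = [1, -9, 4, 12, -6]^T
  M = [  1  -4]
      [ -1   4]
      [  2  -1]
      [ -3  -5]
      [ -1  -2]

Infeasible (no feasible solution exists)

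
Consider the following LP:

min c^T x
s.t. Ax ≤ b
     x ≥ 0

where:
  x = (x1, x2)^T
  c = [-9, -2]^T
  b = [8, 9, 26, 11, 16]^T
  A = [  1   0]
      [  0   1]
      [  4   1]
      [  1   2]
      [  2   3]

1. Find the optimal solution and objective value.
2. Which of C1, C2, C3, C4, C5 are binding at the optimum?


1. x1 = 6.5, x2 = 0, z = -58.5
2. C3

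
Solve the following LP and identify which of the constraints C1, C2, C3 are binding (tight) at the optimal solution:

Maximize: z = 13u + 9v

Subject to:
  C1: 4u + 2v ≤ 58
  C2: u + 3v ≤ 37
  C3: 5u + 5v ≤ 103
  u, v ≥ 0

At u = 10, v = 9, compute slack b - a·x for each constraint:
  C1: 58 − 58 = 0  (binding)
  C2: 37 − 37 = 0  (binding)
  C3: 103 − 95 = 8  (slack)

Optimal: u = 10, v = 9
Binding: C1, C2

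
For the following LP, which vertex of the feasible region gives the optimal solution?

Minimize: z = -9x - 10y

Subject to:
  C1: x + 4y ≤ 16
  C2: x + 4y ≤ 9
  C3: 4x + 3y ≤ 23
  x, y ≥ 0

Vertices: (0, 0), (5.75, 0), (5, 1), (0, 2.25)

Evaluate the objective at each vertex of the feasible region:
  z(0, 0) = 0
  z(5.75, 0) = -51.75
  z(5, 1) = -55  ←
  z(0, 2.25) = -22.5
The minimum is at x = 5, y = 1.

(5, 1)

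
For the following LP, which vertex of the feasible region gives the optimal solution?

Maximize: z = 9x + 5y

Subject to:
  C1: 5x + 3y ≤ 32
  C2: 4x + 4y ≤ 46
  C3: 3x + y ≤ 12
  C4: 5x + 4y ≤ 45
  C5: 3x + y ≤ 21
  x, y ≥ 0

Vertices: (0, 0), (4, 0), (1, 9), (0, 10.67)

Evaluate the objective at each vertex of the feasible region:
  z(0, 0) = 0
  z(4, 0) = 36
  z(1, 9) = 54  ←
  z(0, 10.67) = 53.33
The maximum is at x = 1, y = 9.

(1, 9)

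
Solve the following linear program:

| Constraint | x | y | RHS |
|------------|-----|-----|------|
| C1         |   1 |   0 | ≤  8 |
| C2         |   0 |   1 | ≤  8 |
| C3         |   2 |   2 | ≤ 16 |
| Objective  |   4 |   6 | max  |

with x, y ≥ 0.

Evaluate the objective at each vertex of the feasible region:
  z(0, 0) = 0
  z(8, 0) = 32
  z(0, 8) = 48  ←
The maximum is at x = 0, y = 8.

x = 0, y = 8, z = 48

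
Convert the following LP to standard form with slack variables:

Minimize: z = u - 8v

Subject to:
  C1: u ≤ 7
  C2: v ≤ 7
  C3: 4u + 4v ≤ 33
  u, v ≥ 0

min z = u - 8v

s.t.
  u + s1 = 7
  v + s2 = 7
  4u + 4v + s3 = 33
  u, v, s1, s2, s3 ≥ 0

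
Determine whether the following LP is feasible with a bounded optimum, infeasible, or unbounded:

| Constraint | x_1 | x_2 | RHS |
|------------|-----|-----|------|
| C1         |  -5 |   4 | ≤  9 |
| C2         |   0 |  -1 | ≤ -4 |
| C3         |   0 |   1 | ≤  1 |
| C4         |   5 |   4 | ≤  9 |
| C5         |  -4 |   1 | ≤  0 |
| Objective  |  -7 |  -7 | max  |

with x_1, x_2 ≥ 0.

Infeasible (no feasible solution exists)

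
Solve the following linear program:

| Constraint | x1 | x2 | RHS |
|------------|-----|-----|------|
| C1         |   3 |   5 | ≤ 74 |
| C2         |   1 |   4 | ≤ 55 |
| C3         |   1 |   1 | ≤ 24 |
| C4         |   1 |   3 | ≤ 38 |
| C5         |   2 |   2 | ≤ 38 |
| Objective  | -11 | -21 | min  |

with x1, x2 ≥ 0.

Evaluate the objective at each vertex of the feasible region:
  z(0, 0) = 0
  z(19, 0) = -209
  z(10.5, 8.5) = -294
  z(8, 10) = -298  ←
  z(0, 12.67) = -266
The minimum is at x1 = 8, x2 = 10.

x1 = 8, x2 = 10, z = -298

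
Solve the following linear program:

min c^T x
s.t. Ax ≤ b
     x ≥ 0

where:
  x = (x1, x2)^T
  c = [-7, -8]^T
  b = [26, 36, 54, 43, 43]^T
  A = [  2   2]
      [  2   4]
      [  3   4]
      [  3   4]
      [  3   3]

Evaluate the objective at each vertex of the feasible region:
  z(0, 0) = 0
  z(13, 0) = -91
  z(9, 4) = -95  ←
  z(7, 5.5) = -93
  z(0, 9) = -72
The minimum is at x1 = 9, x2 = 4.

x1 = 9, x2 = 4, z = -95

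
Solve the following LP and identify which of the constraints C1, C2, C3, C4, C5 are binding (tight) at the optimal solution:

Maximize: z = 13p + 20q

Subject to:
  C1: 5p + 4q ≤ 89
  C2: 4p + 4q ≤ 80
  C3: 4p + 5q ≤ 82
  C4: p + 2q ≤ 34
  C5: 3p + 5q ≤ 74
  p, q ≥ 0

At p = 8, q = 10, compute slack b - a·x for each constraint:
  C1: 89 − 80 = 9  (slack)
  C2: 80 − 72 = 8  (slack)
  C3: 82 − 82 = 0  (binding)
  C4: 34 − 28 = 6  (slack)
  C5: 74 − 74 = 0  (binding)

Optimal: p = 8, q = 10
Binding: C3, C5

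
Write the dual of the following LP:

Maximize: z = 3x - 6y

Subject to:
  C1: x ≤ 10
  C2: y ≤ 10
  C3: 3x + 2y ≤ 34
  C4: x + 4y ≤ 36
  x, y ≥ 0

Primal max cᵀx s.t. Ax ≤ b, x ≥ 0  →  Dual min bᵀy s.t. Aᵀy ≥ c, y ≥ 0.

Minimize: z = 10y1 + 10y2 + 34y3 + 36y4

Subject to:
  y1 + 3y3 + y4 ≥ 3
  y2 + 2y3 + 4y4 ≥ -6
  y1, y2, y3, y4 ≥ 0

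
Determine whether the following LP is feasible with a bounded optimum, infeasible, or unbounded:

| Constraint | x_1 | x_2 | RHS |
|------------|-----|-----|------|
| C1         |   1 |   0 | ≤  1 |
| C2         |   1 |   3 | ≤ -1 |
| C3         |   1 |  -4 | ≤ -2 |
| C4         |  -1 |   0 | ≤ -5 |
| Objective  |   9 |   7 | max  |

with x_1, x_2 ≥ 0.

Infeasible (no feasible solution exists)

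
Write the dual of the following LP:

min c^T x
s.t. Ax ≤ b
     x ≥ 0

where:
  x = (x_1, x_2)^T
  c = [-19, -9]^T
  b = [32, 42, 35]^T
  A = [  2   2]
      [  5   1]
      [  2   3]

Primal min cᵀx s.t. Ax ≤ b, x ≥ 0  →  Dual max −bᵀy s.t. Aᵀy ≥ −c, y ≥ 0.

Maximize: z = -32y1 - 42y2 - 35y3

Subject to:
  2y1 + 5y2 + 2y3 ≥ 19
  2y1 + y2 + 3y3 ≥ 9
  y1, y2, y3 ≥ 0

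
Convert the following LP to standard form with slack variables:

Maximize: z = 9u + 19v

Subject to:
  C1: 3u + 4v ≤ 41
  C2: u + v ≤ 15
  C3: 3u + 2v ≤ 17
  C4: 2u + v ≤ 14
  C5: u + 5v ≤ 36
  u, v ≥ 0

max z = 9u + 19v

s.t.
  3u + 4v + s1 = 41
  u + v + s2 = 15
  3u + 2v + s3 = 17
  2u + v + s4 = 14
  u + 5v + s5 = 36
  u, v, s1, s2, s3, s4, s5 ≥ 0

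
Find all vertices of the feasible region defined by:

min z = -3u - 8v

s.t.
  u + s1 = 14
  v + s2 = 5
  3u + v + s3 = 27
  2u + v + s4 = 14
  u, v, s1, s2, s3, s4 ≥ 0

(0, 0), (7, 0), (4.5, 5), (0, 5)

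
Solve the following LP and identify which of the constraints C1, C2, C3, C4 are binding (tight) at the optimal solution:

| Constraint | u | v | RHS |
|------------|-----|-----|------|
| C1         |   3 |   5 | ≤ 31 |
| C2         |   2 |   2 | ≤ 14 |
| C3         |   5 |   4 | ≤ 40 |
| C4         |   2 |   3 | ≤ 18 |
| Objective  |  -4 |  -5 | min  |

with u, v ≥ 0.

At u = 3, v = 4, compute slack b - a·x for each constraint:
  C1: 31 − 29 = 2  (slack)
  C2: 14 − 14 = 0  (binding)
  C3: 40 − 31 = 9  (slack)
  C4: 18 − 18 = 0  (binding)

Optimal: u = 3, v = 4
Binding: C2, C4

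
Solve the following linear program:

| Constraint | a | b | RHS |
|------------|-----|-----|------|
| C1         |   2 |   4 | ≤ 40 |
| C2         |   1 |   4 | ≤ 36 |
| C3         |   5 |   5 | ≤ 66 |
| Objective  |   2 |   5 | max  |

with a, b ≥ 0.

Evaluate the objective at each vertex of the feasible region:
  z(0, 0) = 0
  z(13.2, 0) = 26.4
  z(6.4, 6.8) = 46.8
  z(4, 8) = 48  ←
  z(0, 9) = 45
The maximum is at a = 4, b = 8.

a = 4, b = 8, z = 48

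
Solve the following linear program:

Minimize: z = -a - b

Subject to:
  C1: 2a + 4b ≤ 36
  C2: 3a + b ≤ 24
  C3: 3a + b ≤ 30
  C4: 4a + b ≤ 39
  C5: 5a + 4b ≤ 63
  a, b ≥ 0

Evaluate the objective at each vertex of the feasible region:
  z(0, 0) = 0
  z(8, 0) = -8
  z(6, 6) = -12  ←
  z(0, 9) = -9
The minimum is at a = 6, b = 6.

a = 6, b = 6, z = -12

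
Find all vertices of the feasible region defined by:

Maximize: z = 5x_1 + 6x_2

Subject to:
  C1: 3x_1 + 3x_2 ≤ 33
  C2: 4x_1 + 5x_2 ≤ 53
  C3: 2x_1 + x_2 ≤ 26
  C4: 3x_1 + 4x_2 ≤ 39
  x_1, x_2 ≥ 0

(0, 0), (11, 0), (5, 6), (0, 9.75)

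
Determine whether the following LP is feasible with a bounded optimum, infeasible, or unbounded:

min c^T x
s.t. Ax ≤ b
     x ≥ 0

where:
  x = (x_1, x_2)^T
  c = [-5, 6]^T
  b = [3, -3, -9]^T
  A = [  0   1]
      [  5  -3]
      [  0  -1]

Infeasible (no feasible solution exists)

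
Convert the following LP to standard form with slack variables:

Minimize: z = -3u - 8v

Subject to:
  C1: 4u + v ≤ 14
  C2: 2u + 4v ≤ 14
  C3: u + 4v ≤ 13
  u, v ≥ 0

min z = -3u - 8v

s.t.
  4u + v + s1 = 14
  2u + 4v + s2 = 14
  u + 4v + s3 = 13
  u, v, s1, s2, s3 ≥ 0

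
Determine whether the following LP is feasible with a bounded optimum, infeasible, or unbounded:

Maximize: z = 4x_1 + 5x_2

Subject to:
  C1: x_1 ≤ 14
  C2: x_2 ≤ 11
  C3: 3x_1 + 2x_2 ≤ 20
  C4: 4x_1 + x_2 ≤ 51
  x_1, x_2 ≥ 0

Feasible with a bounded optimal solution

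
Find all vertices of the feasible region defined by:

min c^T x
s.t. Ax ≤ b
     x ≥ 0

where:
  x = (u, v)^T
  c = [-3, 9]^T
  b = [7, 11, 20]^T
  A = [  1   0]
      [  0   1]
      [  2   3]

(0, 0), (7, 0), (7, 2), (0, 6.667)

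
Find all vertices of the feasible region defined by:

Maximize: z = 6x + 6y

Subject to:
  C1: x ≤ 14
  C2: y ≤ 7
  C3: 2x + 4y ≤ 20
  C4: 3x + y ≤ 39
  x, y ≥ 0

(0, 0), (10, 0), (0, 5)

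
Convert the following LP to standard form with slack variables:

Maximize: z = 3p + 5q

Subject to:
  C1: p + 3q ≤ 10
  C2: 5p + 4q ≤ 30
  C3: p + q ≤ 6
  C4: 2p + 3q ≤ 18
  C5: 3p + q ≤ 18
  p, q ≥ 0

max z = 3p + 5q

s.t.
  p + 3q + s1 = 10
  5p + 4q + s2 = 30
  p + q + s3 = 6
  2p + 3q + s4 = 18
  3p + q + s5 = 18
  p, q, s1, s2, s3, s4, s5 ≥ 0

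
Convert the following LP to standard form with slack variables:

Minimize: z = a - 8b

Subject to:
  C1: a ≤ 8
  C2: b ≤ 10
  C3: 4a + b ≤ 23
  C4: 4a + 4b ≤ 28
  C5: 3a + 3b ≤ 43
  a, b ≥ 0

min z = a - 8b

s.t.
  a + s1 = 8
  b + s2 = 10
  4a + b + s3 = 23
  4a + 4b + s4 = 28
  3a + 3b + s5 = 43
  a, b, s1, s2, s3, s4, s5 ≥ 0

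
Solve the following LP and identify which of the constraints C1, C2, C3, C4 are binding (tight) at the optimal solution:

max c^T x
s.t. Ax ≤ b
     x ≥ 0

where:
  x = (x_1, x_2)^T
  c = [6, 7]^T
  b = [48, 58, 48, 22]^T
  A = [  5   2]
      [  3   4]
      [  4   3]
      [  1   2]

At x_1 = 6, x_2 = 8, compute slack b - a·x for each constraint:
  C1: 48 − 46 = 2  (slack)
  C2: 58 − 50 = 8  (slack)
  C3: 48 − 48 = 0  (binding)
  C4: 22 − 22 = 0  (binding)

Optimal: x_1 = 6, x_2 = 8
Binding: C3, C4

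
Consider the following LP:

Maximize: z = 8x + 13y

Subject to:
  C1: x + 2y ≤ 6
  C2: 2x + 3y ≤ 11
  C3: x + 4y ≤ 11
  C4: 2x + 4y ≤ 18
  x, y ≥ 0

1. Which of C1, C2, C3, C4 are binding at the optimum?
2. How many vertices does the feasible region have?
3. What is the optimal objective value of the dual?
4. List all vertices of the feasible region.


1. C1, C2
2. 5
3. 45
4. (0, 0), (5.5, 0), (4, 1), (1, 2.5), (0, 2.75)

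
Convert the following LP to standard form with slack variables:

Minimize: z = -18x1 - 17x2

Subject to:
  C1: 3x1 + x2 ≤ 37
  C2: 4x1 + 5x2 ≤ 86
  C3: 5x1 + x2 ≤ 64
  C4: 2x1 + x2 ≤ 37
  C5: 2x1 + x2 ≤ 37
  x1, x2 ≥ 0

min z = -18x1 - 17x2

s.t.
  3x1 + x2 + s1 = 37
  4x1 + 5x2 + s2 = 86
  5x1 + x2 + s3 = 64
  2x1 + x2 + s4 = 37
  2x1 + x2 + s5 = 37
  x1, x2, s1, s2, s3, s4, s5 ≥ 0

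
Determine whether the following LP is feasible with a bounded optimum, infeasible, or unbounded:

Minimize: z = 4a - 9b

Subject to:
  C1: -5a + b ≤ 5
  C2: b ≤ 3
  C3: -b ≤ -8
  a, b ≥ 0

Infeasible (no feasible solution exists)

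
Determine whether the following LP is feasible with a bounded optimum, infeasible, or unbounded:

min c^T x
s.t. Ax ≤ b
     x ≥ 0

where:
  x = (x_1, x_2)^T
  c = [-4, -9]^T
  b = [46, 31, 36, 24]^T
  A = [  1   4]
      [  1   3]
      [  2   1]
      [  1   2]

Feasible with a bounded optimal solution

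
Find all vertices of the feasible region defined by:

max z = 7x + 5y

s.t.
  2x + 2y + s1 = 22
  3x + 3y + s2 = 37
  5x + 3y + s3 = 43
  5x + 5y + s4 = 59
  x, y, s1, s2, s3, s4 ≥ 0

(0, 0), (8.6, 0), (5, 6), (0, 11)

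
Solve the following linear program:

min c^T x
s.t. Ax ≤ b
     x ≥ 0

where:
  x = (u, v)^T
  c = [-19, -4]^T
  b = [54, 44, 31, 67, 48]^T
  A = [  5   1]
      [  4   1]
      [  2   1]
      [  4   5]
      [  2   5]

Evaluate the objective at each vertex of the feasible region:
  z(0, 0) = 0
  z(10.8, 0) = -205.2
  z(10, 4) = -206  ←
  z(9.562, 5.75) = -204.7
  z(9.5, 5.8) = -203.7
  z(0, 9.6) = -38.4
The minimum is at u = 10, v = 4.

u = 10, v = 4, z = -206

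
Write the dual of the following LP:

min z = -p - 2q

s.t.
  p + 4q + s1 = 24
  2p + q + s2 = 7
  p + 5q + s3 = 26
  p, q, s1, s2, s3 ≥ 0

Primal min cᵀx s.t. Ax ≤ b, x ≥ 0  →  Dual max −bᵀy s.t. Aᵀy ≥ −c, y ≥ 0.

Maximize: z = -24y1 - 7y2 - 26y3

Subject to:
  y1 + 2y2 + y3 ≥ 1
  4y1 + y2 + 5y3 ≥ 2
  y1, y2, y3 ≥ 0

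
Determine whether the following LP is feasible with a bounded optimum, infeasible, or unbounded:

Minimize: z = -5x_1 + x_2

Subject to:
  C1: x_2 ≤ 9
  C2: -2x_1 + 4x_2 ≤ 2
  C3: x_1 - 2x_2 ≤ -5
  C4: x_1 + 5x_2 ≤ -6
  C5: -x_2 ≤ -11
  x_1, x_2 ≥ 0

Infeasible (no feasible solution exists)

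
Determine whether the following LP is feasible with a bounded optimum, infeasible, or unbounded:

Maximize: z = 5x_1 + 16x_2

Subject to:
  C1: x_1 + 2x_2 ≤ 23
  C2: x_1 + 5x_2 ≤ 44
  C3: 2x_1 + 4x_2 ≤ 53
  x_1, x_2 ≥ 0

Feasible with a bounded optimal solution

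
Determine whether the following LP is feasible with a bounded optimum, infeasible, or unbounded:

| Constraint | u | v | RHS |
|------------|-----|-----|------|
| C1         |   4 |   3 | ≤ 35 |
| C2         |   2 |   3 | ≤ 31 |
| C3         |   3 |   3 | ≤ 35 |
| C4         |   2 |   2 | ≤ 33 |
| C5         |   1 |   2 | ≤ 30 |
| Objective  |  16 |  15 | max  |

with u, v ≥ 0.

Feasible with a bounded optimal solution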